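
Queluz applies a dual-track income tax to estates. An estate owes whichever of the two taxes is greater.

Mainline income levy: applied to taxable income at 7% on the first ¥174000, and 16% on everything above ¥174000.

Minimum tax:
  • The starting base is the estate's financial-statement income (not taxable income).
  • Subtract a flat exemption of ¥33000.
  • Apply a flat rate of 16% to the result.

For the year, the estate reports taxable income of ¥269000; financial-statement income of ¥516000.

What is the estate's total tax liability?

Minimum tax:
  Base (financial-statement income): ¥516000
  Less exemption ¥33000 → base ¥483000
  ¥483000 × 16% = ¥77280

Mainline income levy:
  ¥174000 × 7% = ¥12180
  ¥95000 × 16% = ¥15200
  → ¥27380

¥77280 > ¥27380, so the minimum tax is the binding amount.

¥77280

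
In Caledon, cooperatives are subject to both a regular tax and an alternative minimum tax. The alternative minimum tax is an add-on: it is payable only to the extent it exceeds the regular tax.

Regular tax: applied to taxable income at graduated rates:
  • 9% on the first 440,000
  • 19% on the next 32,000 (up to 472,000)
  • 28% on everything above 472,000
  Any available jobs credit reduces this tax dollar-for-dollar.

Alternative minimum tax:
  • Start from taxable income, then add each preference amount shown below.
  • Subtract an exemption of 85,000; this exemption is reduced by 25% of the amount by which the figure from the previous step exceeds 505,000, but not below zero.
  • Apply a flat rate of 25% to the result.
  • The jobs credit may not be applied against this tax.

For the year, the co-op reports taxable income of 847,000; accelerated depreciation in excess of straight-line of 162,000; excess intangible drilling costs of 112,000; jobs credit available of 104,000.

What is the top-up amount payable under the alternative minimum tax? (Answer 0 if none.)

Alternative minimum tax:
  Adjusted income: 847,000 + 162,000 + 112,000 = 1,121,000
  Exemption: 25% × (1,121,000 − 505,000) = 154,000 ≥ 85,000, so the exemption is fully phased out
  Base: 1,121,000 − 0 = 1,121,000
  1,121,000 × 25% = 280,250

Regular tax:
  440,000 × 9% = 39,600
  32,000 × 19% = 6,080
  375,000 × 28% = 105,000
  → 150,680
  Less jobs credit 104,000 → 46,680

Excess of alternative minimum tax over regular tax: 280,250 − 46,680 = 233,570.

233,570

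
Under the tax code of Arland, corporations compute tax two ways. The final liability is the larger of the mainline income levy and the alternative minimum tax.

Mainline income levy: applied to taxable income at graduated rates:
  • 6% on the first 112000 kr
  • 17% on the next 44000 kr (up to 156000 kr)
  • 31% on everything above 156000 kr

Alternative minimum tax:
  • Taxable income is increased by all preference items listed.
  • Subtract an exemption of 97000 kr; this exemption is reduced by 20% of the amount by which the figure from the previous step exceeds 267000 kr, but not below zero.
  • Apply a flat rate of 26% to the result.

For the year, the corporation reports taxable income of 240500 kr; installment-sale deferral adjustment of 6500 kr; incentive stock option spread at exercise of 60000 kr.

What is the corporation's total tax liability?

56680 kr

Mainline income levy:
  112000 kr × 6% = 6720 kr
  44000 kr × 17% = 7480 kr
  84500 kr × 31% = 26195 kr
  → 40395 kr

Alternative minimum tax:
  Adjusted income: 240500 kr + 6500 kr + 60000 kr = 307000 kr
  Exemption: 97000 kr − 20% × (307000 kr − 267000 kr) = 97000 kr − 8000 kr = 89000 kr
  Base: 307000 kr − 89000 kr = 218000 kr
  218000 kr × 26% = 56680 kr

56680 kr > 40395 kr, so the alternative minimum tax is the binding amount.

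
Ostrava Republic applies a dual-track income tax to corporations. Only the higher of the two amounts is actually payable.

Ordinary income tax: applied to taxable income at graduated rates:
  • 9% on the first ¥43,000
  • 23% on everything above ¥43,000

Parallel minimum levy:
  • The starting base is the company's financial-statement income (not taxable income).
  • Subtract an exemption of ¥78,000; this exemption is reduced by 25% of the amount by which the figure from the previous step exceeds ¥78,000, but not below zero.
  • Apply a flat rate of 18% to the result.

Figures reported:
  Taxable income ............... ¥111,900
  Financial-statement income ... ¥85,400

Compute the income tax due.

Ordinary income tax:
  ¥43,000 × 9% = ¥3,870
  ¥68,900 × 23% = ¥15,847
  → ¥19,717

Parallel minimum levy:
  Base (financial-statement income): ¥85,400
  Exemption: ¥78,000 − 25% × (¥85,400 − ¥78,000) = ¥78,000 − ¥1,850 = ¥76,150
  Base: ¥85,400 − ¥76,150 = ¥9,250
  ¥9,250 × 18% = ¥1,665

¥19,717 > ¥1,665, so the ordinary income tax governs.

¥19,717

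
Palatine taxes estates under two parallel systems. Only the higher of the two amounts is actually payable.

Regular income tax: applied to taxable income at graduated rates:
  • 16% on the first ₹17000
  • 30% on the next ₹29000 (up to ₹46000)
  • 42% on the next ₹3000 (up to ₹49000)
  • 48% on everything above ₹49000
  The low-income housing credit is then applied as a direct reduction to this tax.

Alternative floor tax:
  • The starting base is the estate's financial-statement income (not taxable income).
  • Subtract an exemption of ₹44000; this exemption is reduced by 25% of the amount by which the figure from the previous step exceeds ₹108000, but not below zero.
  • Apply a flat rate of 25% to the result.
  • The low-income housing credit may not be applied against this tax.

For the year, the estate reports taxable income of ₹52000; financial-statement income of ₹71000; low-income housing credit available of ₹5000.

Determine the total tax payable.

₹9120

Alternative floor tax:
  Base (financial-statement income): ₹71000
  Exemption: ₹71000 ≤ ₹108000, so full ₹44000 applies
  Base: ₹71000 − ₹44000 = ₹27000
  ₹27000 × 25% = ₹6750

Regular income tax:
  ₹17000 × 16% = ₹2720
  ₹29000 × 30% = ₹8700
  ₹3000 × 42% = ₹1260
  ₹3000 × 48% = ₹1440
  → ₹14120
  Less low-income housing credit ₹5000 → ₹9120

₹9120 > ₹6750, so the regular income tax governs.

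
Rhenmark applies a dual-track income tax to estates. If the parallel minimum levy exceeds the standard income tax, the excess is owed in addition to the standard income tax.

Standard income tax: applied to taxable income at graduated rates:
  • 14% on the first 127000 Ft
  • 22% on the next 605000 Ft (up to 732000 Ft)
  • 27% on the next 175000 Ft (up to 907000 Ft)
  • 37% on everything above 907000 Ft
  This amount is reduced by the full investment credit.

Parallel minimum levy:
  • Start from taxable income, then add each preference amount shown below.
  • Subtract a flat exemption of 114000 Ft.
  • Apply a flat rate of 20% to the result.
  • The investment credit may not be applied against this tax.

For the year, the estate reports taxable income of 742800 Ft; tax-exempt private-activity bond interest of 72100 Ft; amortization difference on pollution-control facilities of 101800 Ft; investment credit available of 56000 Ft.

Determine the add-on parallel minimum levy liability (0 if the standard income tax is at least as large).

Parallel minimum levy:
  Adjusted income: 742800 Ft + 72100 Ft + 101800 Ft = 916700 Ft
  Less exemption 114000 Ft → base 802700 Ft
  802700 Ft × 20% = 160540 Ft

Standard income tax:
  127000 Ft × 14% = 17780 Ft
  605000 Ft × 22% = 133100 Ft
  10800 Ft × 27% = 2916 Ft
  → 153796 Ft
  Less investment credit 56000 Ft → 97796 Ft

Excess of parallel minimum levy over standard income tax: 160540 Ft − 97796 Ft = 62744 Ft.

62744 Ft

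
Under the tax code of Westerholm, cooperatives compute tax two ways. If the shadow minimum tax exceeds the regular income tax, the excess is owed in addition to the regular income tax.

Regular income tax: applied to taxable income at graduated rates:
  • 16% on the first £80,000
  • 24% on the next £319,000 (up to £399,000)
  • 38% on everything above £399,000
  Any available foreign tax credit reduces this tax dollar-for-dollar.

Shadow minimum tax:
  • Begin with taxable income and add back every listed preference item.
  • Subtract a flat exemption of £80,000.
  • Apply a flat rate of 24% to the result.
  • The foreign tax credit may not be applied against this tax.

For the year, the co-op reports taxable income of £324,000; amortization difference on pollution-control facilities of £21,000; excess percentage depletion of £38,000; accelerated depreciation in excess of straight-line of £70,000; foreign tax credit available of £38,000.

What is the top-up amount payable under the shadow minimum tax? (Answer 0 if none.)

Shadow minimum tax:
  Adjusted income: £324,000 + £21,000 + £38,000 + £70,000 = £453,000
  Less exemption £80,000 → base £373,000
  £373,000 × 24% = £89,520

Regular income tax:
  £80,000 × 16% = £12,800
  £244,000 × 24% = £58,560
  → £71,360
  Less foreign tax credit £38,000 → £33,360

Excess of shadow minimum tax over regular income tax: £89,520 − £33,360 = £56,160.

£56,160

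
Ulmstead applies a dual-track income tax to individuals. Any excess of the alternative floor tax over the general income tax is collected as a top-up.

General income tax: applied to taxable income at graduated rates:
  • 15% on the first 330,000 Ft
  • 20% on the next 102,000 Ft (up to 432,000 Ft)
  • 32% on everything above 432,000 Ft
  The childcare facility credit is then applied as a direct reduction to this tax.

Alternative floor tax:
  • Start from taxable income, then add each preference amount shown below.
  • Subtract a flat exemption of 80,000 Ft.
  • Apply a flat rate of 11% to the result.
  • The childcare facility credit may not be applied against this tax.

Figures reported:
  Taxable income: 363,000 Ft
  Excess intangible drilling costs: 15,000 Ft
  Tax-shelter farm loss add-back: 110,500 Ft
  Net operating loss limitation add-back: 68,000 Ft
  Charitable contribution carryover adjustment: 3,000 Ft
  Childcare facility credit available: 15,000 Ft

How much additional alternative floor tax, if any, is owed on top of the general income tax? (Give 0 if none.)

11,645 Ft

Alternative floor tax:
  Adjusted income: 363,000 Ft + 15,000 Ft + 110,500 Ft + 68,000 Ft + 3,000 Ft = 559,500 Ft
  Less exemption 80,000 Ft → base 479,500 Ft
  479,500 Ft × 11% = 52,745 Ft

General income tax:
  330,000 Ft × 15% = 49,500 Ft
  33,000 Ft × 20% = 6,600 Ft
  → 56,100 Ft
  Less childcare facility credit 15,000 Ft → 41,100 Ft

Excess of alternative floor tax over general income tax: 52,745 Ft − 41,100 Ft = 11,645 Ft.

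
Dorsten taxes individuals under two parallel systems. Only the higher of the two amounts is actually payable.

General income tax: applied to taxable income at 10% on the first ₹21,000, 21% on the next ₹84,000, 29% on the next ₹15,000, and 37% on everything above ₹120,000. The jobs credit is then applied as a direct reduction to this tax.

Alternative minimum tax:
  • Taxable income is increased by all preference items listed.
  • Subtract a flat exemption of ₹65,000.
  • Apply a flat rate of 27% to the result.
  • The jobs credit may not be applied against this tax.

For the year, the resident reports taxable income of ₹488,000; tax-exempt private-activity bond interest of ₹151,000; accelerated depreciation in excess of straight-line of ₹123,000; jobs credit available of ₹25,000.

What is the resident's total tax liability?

General income tax:
  ₹21,000 × 10% = ₹2,100
  ₹84,000 × 21% = ₹17,640
  ₹15,000 × 29% = ₹4,350
  ₹368,000 × 37% = ₹136,160
  → ₹160,250
  Less jobs credit ₹25,000 → ₹135,250

Alternative minimum tax:
  Adjusted income: ₹488,000 + ₹151,000 + ₹123,000 = ₹762,000
  Less exemption ₹65,000 → base ₹697,000
  ₹697,000 × 27% = ₹188,190

₹188,190 > ₹135,250, so the alternative minimum tax is the binding amount.

₹188,190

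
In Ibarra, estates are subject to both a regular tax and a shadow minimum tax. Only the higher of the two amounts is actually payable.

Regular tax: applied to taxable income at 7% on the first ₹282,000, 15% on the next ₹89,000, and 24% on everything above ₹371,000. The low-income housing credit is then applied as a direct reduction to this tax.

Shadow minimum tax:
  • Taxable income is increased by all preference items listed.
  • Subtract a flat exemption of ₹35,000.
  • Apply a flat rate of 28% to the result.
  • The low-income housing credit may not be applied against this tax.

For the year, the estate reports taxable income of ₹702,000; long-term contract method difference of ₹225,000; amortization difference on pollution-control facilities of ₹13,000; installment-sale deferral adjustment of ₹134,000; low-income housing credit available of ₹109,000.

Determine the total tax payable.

₹290,920

Shadow minimum tax:
  Adjusted income: ₹702,000 + ₹225,000 + ₹13,000 + ₹134,000 = ₹1,074,000
  Less exemption ₹35,000 → base ₹1,039,000
  ₹1,039,000 × 28% = ₹290,920

Regular tax:
  ₹282,000 × 7% = ₹19,740
  ₹89,000 × 15% = ₹13,350
  ₹331,000 × 24% = ₹79,440
  → ₹112,530
  Less low-income housing credit ₹109,000 → ₹3,530

₹290,920 > ₹3,530, so the shadow minimum tax is the binding amount.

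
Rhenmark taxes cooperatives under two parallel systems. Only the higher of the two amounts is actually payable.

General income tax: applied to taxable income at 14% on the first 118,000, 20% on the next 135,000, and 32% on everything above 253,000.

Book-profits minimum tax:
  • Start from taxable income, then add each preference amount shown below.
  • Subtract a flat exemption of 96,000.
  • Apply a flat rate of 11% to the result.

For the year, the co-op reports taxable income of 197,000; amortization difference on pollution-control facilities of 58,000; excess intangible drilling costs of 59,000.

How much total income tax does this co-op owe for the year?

32,320

General income tax:
  118,000 × 14% = 16,520
  79,000 × 20% = 15,800
  → 32,320

Book-profits minimum tax:
  Adjusted income: 197,000 + 58,000 + 59,000 = 314,000
  Less exemption 96,000 → base 218,000
  218,000 × 11% = 23,980

32,320 > 23,980, so the general income tax governs.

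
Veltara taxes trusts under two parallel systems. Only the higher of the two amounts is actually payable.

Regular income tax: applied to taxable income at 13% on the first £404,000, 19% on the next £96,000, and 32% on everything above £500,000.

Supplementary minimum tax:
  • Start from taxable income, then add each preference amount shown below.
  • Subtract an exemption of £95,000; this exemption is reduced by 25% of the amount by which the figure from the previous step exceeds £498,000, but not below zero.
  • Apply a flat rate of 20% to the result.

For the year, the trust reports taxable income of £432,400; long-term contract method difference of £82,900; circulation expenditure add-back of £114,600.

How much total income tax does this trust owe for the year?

Regular income tax:
  £404,000 × 13% = £52,520
  £28,400 × 19% = £5,396
  → £57,916

Supplementary minimum tax:
  Adjusted income: £432,400 + £82,900 + £114,600 = £629,900
  Exemption: £95,000 − 25% × (£629,900 − £498,000) = £95,000 − £32,975 = £62,025
  Base: £629,900 − £62,025 = £567,875
  £567,875 × 20% = £113,575

£113,575 > £57,916, so the supplementary minimum tax is the binding amount.

£113,575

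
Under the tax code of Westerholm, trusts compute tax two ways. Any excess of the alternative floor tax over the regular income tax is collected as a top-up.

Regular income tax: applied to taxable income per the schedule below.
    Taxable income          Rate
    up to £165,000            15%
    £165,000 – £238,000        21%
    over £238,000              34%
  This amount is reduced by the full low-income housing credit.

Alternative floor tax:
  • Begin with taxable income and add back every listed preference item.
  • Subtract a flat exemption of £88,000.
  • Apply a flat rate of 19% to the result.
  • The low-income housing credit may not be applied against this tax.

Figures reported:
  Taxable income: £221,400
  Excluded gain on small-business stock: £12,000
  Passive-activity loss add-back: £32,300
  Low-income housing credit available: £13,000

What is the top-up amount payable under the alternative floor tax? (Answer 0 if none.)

£10,169

Alternative floor tax:
  Adjusted income: £221,400 + £12,000 + £32,300 = £265,700
  Less exemption £88,000 → base £177,700
  £177,700 × 19% = £33,763

Regular income tax:
  £165,000 × 15% = £24,750
  £56,400 × 21% = £11,844
  → £36,594
  Less low-income housing credit £13,000 → £23,594

Excess of alternative floor tax over regular income tax: £33,763 − £23,594 = £10,169.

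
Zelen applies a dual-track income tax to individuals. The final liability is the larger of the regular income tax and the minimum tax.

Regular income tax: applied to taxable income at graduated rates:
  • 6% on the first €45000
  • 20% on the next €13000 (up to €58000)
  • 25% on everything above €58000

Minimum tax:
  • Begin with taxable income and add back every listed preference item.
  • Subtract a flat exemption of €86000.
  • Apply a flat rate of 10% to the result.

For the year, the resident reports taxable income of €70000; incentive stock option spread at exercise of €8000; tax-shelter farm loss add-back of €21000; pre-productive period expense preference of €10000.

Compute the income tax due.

€8300

Regular income tax:
  €45000 × 6% = €2700
  €13000 × 20% = €2600
  €12000 × 25% = €3000
  → €8300

Minimum tax:
  Adjusted income: €70000 + €8000 + €21000 + €10000 = €109000
  Less exemption €86000 → base €23000
  €23000 × 10% = €2300

€8300 > €2300, so the regular income tax governs.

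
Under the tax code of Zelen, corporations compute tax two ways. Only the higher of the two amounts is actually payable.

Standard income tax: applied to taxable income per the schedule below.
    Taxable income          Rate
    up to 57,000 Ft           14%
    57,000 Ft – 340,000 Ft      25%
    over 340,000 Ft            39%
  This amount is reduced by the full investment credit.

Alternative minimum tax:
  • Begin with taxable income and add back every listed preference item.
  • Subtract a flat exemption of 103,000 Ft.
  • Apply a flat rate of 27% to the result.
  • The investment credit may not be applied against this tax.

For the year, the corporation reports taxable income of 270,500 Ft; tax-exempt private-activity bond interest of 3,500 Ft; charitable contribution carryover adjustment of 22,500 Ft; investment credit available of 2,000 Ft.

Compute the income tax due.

Alternative minimum tax:
  Adjusted income: 270,500 Ft + 3,500 Ft + 22,500 Ft = 296,500 Ft
  Less exemption 103,000 Ft → base 193,500 Ft
  193,500 Ft × 27% = 52,245 Ft

Standard income tax:
  57,000 Ft × 14% = 7,980 Ft
  213,500 Ft × 25% = 53,375 Ft
  → 61,355 Ft
  Less investment credit 2,000 Ft → 59,355 Ft

59,355 Ft > 52,245 Ft, so the standard income tax governs.

59,355 Ft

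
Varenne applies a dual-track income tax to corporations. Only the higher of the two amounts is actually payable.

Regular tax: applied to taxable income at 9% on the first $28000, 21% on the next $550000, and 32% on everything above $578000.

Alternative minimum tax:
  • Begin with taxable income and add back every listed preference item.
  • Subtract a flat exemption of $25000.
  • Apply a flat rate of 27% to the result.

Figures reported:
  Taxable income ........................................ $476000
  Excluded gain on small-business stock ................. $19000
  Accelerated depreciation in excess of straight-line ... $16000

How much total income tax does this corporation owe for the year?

$131220

Alternative minimum tax:
  Adjusted income: $476000 + $19000 + $16000 = $511000
  Less exemption $25000 → base $486000
  $486000 × 27% = $131220

Regular tax:
  $28000 × 9% = $2520
  $448000 × 21% = $94080
  → $96600

$131220 > $96600, so the alternative minimum tax is the binding amount.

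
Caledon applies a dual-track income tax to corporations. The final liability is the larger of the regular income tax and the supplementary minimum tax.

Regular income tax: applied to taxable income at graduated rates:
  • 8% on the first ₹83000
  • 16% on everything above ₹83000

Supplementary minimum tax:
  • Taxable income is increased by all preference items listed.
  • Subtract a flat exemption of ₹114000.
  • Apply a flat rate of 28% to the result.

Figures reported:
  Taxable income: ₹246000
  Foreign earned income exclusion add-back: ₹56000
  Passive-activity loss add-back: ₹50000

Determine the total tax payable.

₹66640

Supplementary minimum tax:
  Adjusted income: ₹246000 + ₹56000 + ₹50000 = ₹352000
  Less exemption ₹114000 → base ₹238000
  ₹238000 × 28% = ₹66640

Regular income tax:
  ₹83000 × 8% = ₹6640
  ₹163000 × 16% = ₹26080
  → ₹32720

₹66640 > ₹32720, so the supplementary minimum tax is the binding amount.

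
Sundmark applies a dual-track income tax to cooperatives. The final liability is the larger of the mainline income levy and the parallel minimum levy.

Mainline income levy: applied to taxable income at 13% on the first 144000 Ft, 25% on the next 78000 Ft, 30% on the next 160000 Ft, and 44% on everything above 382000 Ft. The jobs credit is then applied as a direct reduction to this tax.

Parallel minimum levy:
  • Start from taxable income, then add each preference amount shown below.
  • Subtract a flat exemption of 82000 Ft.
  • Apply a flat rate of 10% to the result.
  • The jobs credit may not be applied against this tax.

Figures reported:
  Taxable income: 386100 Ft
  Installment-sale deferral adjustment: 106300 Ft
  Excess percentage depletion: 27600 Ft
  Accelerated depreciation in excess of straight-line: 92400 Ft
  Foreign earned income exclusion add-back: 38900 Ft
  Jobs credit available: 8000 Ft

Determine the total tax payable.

80024 Ft

Mainline income levy:
  144000 Ft × 13% = 18720 Ft
  78000 Ft × 25% = 19500 Ft
  160000 Ft × 30% = 48000 Ft
  4100 Ft × 44% = 1804 Ft
  → 88024 Ft
  Less jobs credit 8000 Ft → 80024 Ft

Parallel minimum levy:
  Adjusted income: 386100 Ft + 106300 Ft + 27600 Ft + 92400 Ft + 38900 Ft = 651300 Ft
  Less exemption 82000 Ft → base 569300 Ft
  569300 Ft × 10% = 56930 Ft

80024 Ft > 56930 Ft, so the mainline income levy governs.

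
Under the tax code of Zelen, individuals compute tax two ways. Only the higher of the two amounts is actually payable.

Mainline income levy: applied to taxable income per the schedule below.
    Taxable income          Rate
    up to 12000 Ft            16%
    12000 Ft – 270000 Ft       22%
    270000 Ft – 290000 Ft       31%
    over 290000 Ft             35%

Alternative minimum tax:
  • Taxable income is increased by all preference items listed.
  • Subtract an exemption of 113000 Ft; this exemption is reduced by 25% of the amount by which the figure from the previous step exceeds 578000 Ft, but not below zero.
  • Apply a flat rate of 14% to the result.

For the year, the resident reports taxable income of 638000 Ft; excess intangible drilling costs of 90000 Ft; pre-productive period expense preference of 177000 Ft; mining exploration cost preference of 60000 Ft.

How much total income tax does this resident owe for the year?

186680 Ft

Alternative minimum tax:
  Adjusted income: 638000 Ft + 90000 Ft + 177000 Ft + 60000 Ft = 965000 Ft
  Exemption: 113000 Ft − 25% × (965000 Ft − 578000 Ft) = 113000 Ft − 96750 Ft = 16250 Ft
  Base: 965000 Ft − 16250 Ft = 948750 Ft
  948750 Ft × 14% = 132825 Ft

Mainline income levy:
  12000 Ft × 16% = 1920 Ft
  258000 Ft × 22% = 56760 Ft
  20000 Ft × 31% = 6200 Ft
  348000 Ft × 35% = 121800 Ft
  → 186680 Ft

186680 Ft > 132825 Ft, so the mainline income levy governs.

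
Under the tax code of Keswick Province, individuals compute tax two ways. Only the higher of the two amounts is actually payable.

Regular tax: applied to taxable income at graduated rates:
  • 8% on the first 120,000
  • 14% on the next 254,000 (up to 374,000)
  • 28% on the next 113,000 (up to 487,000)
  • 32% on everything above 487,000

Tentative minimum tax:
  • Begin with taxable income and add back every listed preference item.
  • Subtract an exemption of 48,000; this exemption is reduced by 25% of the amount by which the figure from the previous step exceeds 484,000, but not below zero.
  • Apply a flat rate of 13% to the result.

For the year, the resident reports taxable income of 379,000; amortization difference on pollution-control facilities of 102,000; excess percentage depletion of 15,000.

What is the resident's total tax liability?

Regular tax:
  120,000 × 8% = 9,600
  254,000 × 14% = 35,560
  5,000 × 28% = 1,400
  → 46,560

Tentative minimum tax:
  Adjusted income: 379,000 + 102,000 + 15,000 = 496,000
  Exemption: 48,000 − 25% × (496,000 − 484,000) = 48,000 − 3,000 = 45,000
  Base: 496,000 − 45,000 = 451,000
  451,000 × 13% = 58,630

58,630 > 46,560, so the tentative minimum tax is the binding amount.

58,630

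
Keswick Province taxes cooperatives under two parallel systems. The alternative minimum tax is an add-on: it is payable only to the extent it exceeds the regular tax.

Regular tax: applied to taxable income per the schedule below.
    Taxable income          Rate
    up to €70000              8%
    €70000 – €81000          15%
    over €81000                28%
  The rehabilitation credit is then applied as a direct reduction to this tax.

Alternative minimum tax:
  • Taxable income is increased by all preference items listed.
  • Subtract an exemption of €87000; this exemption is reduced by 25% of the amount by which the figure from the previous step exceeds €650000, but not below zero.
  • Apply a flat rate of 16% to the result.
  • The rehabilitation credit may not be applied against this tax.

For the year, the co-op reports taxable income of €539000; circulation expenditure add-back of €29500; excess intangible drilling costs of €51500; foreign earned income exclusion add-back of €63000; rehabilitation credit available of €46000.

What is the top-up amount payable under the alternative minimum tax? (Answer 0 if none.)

Regular tax:
  €70000 × 8% = €5600
  €11000 × 15% = €1650
  €458000 × 28% = €128240
  → €135490
  Less rehabilitation credit €46000 → €89490

Alternative minimum tax:
  Adjusted income: €539000 + €29500 + €51500 + €63000 = €683000
  Exemption: €87000 − 25% × (€683000 − €650000) = €87000 − €8250 = €78750
  Base: €683000 − €78750 = €604250
  €604250 × 16% = €96680

Excess of alternative minimum tax over regular tax: €96680 − €89490 = €7190.

€7190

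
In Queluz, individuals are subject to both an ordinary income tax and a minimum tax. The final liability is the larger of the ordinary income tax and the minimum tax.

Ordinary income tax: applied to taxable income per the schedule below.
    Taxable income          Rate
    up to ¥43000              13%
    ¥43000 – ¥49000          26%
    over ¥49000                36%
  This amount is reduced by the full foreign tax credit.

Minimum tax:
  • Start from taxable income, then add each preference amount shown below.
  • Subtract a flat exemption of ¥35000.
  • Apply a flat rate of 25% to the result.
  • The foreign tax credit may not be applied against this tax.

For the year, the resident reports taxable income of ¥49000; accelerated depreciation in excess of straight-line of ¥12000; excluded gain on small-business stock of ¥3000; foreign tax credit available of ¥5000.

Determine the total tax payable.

Ordinary income tax:
  ¥43000 × 13% = ¥5590
  ¥6000 × 26% = ¥1560
  → ¥7150
  Less foreign tax credit ¥5000 → ¥2150

Minimum tax:
  Adjusted income: ¥49000 + ¥12000 + ¥3000 = ¥64000
  Less exemption ¥35000 → base ¥29000
  ¥29000 × 25% = ¥7250

¥7250 > ¥2150, so the minimum tax is the binding amount.

¥7250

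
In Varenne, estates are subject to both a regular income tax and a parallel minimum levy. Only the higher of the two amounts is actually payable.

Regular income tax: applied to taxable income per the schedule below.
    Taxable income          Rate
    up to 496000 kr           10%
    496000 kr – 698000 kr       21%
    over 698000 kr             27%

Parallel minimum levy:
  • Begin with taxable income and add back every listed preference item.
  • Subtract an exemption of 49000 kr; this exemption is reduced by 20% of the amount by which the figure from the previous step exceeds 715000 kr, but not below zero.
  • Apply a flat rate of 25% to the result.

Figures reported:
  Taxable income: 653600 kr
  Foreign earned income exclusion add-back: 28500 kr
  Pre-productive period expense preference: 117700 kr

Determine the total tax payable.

Parallel minimum levy:
  Adjusted income: 653600 kr + 28500 kr + 117700 kr = 799800 kr
  Exemption: 49000 kr − 20% × (799800 kr − 715000 kr) = 49000 kr − 16960 kr = 32040 kr
  Base: 799800 kr − 32040 kr = 767760 kr
  767760 kr × 25% = 191940 kr

Regular income tax:
  496000 kr × 10% = 49600 kr
  157600 kr × 21% = 33096 kr
  → 82696 kr

191940 kr > 82696 kr, so the parallel minimum levy is the binding amount.

191940 kr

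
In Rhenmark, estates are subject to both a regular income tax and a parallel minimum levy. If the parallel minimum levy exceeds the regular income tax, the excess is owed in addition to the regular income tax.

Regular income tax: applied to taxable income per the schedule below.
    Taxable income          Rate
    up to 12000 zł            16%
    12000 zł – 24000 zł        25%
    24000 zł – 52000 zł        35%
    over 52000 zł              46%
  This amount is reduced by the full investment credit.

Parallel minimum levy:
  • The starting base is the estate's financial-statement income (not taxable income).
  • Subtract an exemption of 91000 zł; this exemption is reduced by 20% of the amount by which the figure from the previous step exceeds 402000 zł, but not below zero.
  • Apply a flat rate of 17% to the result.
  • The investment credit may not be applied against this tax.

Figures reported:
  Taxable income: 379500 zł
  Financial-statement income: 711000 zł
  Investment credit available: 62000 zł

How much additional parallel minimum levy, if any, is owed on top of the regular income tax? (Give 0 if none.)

12536 zł

Regular income tax:
  12000 zł × 16% = 1920 zł
  12000 zł × 25% = 3000 zł
  28000 zł × 35% = 9800 zł
  327500 zł × 46% = 150650 zł
  → 165370 zł
  Less investment credit 62000 zł → 103370 zł

Parallel minimum levy:
  Base (financial-statement income): 711000 zł
  Exemption: 91000 zł − 20% × (711000 zł − 402000 zł) = 91000 zł − 61800 zł = 29200 zł
  Base: 711000 zł − 29200 zł = 681800 zł
  681800 zł × 17% = 115906 zł

Excess of parallel minimum levy over regular income tax: 115906 zł − 103370 zł = 12536 zł.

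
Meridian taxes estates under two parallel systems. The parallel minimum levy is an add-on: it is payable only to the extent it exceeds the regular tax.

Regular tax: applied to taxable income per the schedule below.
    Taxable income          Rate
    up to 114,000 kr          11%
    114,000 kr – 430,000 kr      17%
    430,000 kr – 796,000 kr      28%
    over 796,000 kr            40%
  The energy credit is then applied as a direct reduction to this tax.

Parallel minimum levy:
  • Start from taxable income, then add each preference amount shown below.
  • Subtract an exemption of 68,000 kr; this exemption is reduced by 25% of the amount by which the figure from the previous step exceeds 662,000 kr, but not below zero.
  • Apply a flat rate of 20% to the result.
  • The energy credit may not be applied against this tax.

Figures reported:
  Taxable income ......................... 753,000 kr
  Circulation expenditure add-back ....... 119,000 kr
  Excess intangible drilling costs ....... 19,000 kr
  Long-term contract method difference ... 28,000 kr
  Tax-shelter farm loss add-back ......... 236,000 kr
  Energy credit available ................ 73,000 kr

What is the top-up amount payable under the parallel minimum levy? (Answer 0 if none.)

147,300 kr

Parallel minimum levy:
  Adjusted income: 753,000 kr + 119,000 kr + 19,000 kr + 28,000 kr + 236,000 kr = 1,155,000 kr
  Exemption: 25% × (1,155,000 kr − 662,000 kr) = 123,250 kr ≥ 68,000 kr, so the exemption is fully phased out
  Base: 1,155,000 kr − 0 kr = 1,155,000 kr
  1,155,000 kr × 20% = 231,000 kr

Regular tax:
  114,000 kr × 11% = 12,540 kr
  316,000 kr × 17% = 53,720 kr
  323,000 kr × 28% = 90,440 kr
  → 156,700 kr
  Less energy credit 73,000 kr → 83,700 kr

Excess of parallel minimum levy over regular tax: 231,000 kr − 83,700 kr = 147,300 kr.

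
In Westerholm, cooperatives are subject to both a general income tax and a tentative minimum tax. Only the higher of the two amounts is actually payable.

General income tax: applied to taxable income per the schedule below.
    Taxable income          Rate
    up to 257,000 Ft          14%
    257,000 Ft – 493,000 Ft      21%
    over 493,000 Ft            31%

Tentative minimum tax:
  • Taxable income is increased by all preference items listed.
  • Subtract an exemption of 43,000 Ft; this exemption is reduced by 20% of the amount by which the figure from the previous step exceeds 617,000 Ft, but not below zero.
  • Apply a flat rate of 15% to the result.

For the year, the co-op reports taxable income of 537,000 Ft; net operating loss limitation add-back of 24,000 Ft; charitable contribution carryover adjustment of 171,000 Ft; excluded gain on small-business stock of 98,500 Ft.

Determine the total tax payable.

General income tax:
  257,000 Ft × 14% = 35,980 Ft
  236,000 Ft × 21% = 49,560 Ft
  44,000 Ft × 31% = 13,640 Ft
  → 99,180 Ft

Tentative minimum tax:
  Adjusted income: 537,000 Ft + 24,000 Ft + 171,000 Ft + 98,500 Ft = 830,500 Ft
  Exemption: 43,000 Ft − 20% × (830,500 Ft − 617,000 Ft) = 43,000 Ft − 42,700 Ft = 300 Ft
  Base: 830,500 Ft − 300 Ft = 830,200 Ft
  830,200 Ft × 15% = 124,530 Ft

124,530 Ft > 99,180 Ft, so the tentative minimum tax is the binding amount.

124,530 Ft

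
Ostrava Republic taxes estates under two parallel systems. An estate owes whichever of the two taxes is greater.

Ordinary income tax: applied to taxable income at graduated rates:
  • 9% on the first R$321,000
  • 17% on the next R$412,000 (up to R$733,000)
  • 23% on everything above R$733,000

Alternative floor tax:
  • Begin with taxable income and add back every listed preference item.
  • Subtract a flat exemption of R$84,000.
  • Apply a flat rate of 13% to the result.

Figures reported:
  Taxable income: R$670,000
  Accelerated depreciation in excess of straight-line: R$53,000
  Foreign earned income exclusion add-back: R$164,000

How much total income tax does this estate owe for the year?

R$104,390

Ordinary income tax:
  R$321,000 × 9% = R$28,890
  R$349,000 × 17% = R$59,330
  → R$88,220

Alternative floor tax:
  Adjusted income: R$670,000 + R$53,000 + R$164,000 = R$887,000
  Less exemption R$84,000 → base R$803,000
  R$803,000 × 13% = R$104,390

R$104,390 > R$88,220, so the alternative floor tax is the binding amount.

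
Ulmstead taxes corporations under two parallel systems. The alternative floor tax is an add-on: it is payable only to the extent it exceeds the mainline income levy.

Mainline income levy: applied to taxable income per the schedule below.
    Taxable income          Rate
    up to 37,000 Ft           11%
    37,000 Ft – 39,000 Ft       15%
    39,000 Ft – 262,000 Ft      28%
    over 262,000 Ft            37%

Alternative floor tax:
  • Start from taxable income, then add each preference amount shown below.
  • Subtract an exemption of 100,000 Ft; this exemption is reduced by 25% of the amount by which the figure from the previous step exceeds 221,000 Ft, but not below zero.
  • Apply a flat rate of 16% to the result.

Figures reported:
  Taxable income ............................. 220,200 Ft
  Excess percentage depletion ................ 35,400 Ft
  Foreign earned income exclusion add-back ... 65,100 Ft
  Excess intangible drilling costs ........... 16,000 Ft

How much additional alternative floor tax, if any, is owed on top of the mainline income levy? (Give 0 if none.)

0 Ft

Alternative floor tax:
  Adjusted income: 220,200 Ft + 35,400 Ft + 65,100 Ft + 16,000 Ft = 336,700 Ft
  Exemption: 100,000 Ft − 25% × (336,700 Ft − 221,000 Ft) = 100,000 Ft − 28,925 Ft = 71,075 Ft
  Base: 336,700 Ft − 71,075 Ft = 265,625 Ft
  265,625 Ft × 16% = 42,500 Ft

Mainline income levy:
  37,000 Ft × 11% = 4,070 Ft
  2,000 Ft × 15% = 300 Ft
  181,200 Ft × 28% = 50,736 Ft
  → 55,106 Ft

42,500 Ft ≤ 55,106 Ft, so no add-on is due.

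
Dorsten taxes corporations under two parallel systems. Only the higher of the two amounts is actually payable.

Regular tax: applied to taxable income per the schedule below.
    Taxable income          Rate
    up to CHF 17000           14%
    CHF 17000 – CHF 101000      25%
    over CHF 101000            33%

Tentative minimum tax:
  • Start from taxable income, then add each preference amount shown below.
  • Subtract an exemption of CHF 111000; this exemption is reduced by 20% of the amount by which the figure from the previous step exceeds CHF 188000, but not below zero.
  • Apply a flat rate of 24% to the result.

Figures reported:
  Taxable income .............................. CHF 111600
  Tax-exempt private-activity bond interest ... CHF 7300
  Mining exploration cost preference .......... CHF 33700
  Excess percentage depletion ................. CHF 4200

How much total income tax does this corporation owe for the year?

CHF 26878

Regular tax:
  CHF 17000 × 14% = CHF 2380
  CHF 84000 × 25% = CHF 21000
  CHF 10600 × 33% = CHF 3498
  → CHF 26878

Tentative minimum tax:
  Adjusted income: CHF 111600 + CHF 7300 + CHF 33700 + CHF 4200 = CHF 156800
  Exemption: CHF 156800 ≤ CHF 188000, so full CHF 111000 applies
  Base: CHF 156800 − CHF 111000 = CHF 45800
  CHF 45800 × 24% = CHF 10992

CHF 26878 > CHF 10992, so the regular tax governs.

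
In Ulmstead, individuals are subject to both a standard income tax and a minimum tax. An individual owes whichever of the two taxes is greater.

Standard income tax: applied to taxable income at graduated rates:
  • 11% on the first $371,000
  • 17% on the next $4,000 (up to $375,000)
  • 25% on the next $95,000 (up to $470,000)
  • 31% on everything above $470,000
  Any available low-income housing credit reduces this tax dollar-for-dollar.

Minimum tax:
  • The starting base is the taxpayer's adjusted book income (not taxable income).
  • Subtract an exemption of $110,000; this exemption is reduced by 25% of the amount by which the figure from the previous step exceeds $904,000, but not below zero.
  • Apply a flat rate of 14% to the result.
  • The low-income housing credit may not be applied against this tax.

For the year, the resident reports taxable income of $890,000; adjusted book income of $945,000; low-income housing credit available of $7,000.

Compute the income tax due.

$188,440

Minimum tax:
  Base (adjusted book income): $945,000
  Exemption: $110,000 − 25% × ($945,000 − $904,000) = $110,000 − $10,250 = $99,750
  Base: $945,000 − $99,750 = $845,250
  $845,250 × 14% = $118,335

Standard income tax:
  $371,000 × 11% = $40,810
  $4,000 × 17% = $680
  $95,000 × 25% = $23,750
  $420,000 × 31% = $130,200
  → $195,440
  Less low-income housing credit $7,000 → $188,440

$188,440 > $118,335, so the standard income tax governs.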